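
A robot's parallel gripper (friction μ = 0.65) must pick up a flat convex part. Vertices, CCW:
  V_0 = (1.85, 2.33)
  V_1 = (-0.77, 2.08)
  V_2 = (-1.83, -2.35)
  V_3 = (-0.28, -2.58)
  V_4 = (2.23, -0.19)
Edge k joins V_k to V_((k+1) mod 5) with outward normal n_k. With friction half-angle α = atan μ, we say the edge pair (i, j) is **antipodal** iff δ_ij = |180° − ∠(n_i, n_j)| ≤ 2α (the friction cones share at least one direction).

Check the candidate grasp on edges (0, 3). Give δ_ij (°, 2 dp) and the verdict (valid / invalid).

α = atan 0.65 = 33.02°;  2α = 66.05°
edge 0: e_0 = (-2.62, -0.25);  n_0 = (-0.0950, +0.9955)
edge 3: e_3 = (+2.51, +2.39);  n_3 = (+0.6896, -0.7242)
∠(n_0, n_3) = 141.85°
δ = |180° − 141.85°| = 38.15°
38.15° ≤ 2α = 66.05°  →  valid

δ = 38.15°, valid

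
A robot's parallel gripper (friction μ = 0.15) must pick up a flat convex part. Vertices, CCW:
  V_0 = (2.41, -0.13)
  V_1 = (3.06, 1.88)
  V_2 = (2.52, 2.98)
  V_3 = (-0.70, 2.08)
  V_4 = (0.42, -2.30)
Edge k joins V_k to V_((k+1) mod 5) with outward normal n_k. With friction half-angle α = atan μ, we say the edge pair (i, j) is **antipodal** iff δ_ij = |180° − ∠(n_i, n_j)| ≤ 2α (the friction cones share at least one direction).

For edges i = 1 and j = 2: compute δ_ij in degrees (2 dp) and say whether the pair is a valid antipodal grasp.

δ = 100.53°, invalid

α = atan 0.15 = 8.53°;  2α = 17.06°
edge 1: e_1 = (-0.54, +1.10);  n_1 = (+0.8977, +0.4407)
edge 2: e_2 = (-3.22, -0.90);  n_2 = (-0.2692, +0.9631)
∠(n_1, n_2) = 79.47°
δ = |180° − 79.47°| = 100.53°
100.53° > 2α = 17.06°  →  invalid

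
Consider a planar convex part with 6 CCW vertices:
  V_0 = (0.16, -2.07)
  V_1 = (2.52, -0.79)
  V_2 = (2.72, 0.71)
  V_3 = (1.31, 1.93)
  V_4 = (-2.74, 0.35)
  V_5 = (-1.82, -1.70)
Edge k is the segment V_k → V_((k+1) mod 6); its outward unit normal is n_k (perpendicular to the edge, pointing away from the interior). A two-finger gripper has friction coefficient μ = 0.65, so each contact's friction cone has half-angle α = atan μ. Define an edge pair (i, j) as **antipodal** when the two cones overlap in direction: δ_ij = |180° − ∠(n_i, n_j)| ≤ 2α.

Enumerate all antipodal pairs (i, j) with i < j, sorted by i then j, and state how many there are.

α = atan 0.65 = 33.02°;  2α = 66.05°
n_0 = (+0.4768, -0.8790)
n_1 = (+0.9912, -0.1322)
n_2 = (+0.6543, +0.7562)
n_3 = (-0.3634, +0.9316)
n_4 = (-0.9123, -0.4094)
n_5 = (-0.1837, -0.9830)
  (0,1): δ = 126.07°  ·
  (0,2): δ = 69.34°  ·
  (0,3): δ = 7.16°  ✓
  (0,4): δ = 85.70°  ·
  (0,5): δ = 140.94°  ·
  (1,2): δ = 123.27°  ·
  (1,3): δ = 61.09°  ✓
  (1,4): δ = 31.76°  ✓
  (1,5): δ = 87.01°  ·
  (2,3): δ = 117.82°  ·
  (2,4): δ = 24.96°  ✓
  (2,5): δ = 30.28°  ✓
  (3,4): δ = 87.14°  ·
  (3,5): δ = 31.90°  ✓
  (4,5): δ = 124.75°  ·
antipodal pairs: 6

count = 6; pairs: (0,3), (1,3), (1,4), (2,4), (2,5), (3,5)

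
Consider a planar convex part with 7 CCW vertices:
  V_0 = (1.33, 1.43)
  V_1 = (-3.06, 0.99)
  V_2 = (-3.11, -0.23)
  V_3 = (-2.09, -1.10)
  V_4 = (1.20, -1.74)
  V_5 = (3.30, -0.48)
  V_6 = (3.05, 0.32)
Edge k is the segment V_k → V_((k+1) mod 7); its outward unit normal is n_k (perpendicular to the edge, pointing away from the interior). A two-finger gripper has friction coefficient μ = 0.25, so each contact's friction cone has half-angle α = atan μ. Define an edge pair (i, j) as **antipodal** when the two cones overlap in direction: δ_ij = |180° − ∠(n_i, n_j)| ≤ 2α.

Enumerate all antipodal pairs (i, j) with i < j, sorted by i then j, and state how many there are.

count = 5; pairs: (0,3), (0,4), (1,5), (2,6), (3,6)

α = atan 0.25 = 14.04°;  2α = 28.07°
n_0 = (-0.0997, +0.9950)
n_1 = (-0.9992, +0.0409)
n_2 = (-0.6489, -0.7608)
n_3 = (-0.1909, -0.9816)
n_4 = (+0.5145, -0.8575)
n_5 = (+0.9545, +0.2983)
n_6 = (+0.5422, +0.8402)
  (0,1): δ = 98.07°  ·
  (0,2): δ = 46.19°  ·
  (0,3): δ = 16.73°  ✓
  (0,4): δ = 25.24°  ✓
  (0,5): δ = 101.63°  ·
  (0,6): δ = 141.44°  ·
  (1,2): δ = 128.12°  ·
  (1,3): δ = 98.66°  ·
  (1,4): δ = 56.69°  ·
  (1,5): δ = 19.70°  ✓
  (1,6): δ = 59.51°  ·
  (2,3): δ = 150.55°  ·
  (2,4): δ = 108.57°  ·
  (2,5): δ = 32.18°  ·
  (2,6): δ = 7.63°  ✓
  (3,4): δ = 138.03°  ·
  (3,5): δ = 61.64°  ·
  (3,6): δ = 21.83°  ✓
  (4,5): δ = 103.61°  ·
  (4,6): δ = 63.80°  ·
  (5,6): δ = 140.19°  ·
antipodal pairs: 5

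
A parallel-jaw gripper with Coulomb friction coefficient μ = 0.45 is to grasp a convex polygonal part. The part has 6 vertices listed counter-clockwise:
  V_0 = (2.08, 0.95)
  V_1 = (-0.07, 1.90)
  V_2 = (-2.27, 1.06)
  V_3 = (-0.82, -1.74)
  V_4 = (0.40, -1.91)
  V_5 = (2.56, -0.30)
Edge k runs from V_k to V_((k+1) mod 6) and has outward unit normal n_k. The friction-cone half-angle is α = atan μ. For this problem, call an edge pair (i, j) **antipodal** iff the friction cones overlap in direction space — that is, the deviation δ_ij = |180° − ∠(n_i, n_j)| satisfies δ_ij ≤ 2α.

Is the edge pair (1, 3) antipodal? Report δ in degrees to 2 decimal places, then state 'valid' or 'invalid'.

α = atan 0.45 = 24.23°;  2α = 48.46°
edge 1: e_1 = (-2.20, -0.84);  n_1 = (-0.3567, +0.9342)
edge 3: e_3 = (+1.22, -0.17);  n_3 = (-0.1380, -0.9904)
∠(n_1, n_3) = 151.17°
δ = |180° − 151.17°| = 28.83°
28.83° ≤ 2α = 48.46°  →  valid

δ = 28.83°, valid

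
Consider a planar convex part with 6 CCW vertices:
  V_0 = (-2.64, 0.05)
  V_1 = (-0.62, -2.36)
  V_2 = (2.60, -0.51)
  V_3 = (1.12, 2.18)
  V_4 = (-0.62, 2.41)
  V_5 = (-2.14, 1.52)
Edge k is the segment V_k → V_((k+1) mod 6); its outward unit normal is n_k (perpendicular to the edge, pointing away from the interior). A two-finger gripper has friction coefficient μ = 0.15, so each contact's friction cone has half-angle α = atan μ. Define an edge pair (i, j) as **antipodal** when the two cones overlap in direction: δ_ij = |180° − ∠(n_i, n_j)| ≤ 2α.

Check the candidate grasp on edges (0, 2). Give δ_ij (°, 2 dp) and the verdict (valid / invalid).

δ = 11.15°, valid

α = atan 0.15 = 8.53°;  2α = 17.06°
edge 0: e_0 = (+2.02, -2.41);  n_0 = (-0.7664, -0.6424)
edge 2: e_2 = (-1.48, +2.69);  n_2 = (+0.8761, +0.4820)
∠(n_0, n_2) = 168.85°
δ = |180° − 168.85°| = 11.15°
11.15° ≤ 2α = 17.06°  →  valid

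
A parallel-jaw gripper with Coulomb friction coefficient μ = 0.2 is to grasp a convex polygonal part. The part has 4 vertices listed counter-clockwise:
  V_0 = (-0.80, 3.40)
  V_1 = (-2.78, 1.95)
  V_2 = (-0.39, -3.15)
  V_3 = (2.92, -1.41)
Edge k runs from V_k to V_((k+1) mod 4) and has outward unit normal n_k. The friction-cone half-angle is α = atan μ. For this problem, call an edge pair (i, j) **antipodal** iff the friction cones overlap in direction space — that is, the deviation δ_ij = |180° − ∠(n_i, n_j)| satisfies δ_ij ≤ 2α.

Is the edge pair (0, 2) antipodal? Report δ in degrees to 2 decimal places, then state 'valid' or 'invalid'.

α = atan 0.2 = 11.31°;  2α = 22.62°
edge 0: e_0 = (-1.98, -1.45);  n_0 = (-0.5908, +0.8068)
edge 2: e_2 = (+3.31, +1.74);  n_2 = (+0.4653, -0.8852)
∠(n_0, n_2) = 171.51°
δ = |180° − 171.51°| = 8.49°
8.49° ≤ 2α = 22.62°  →  valid

δ = 8.49°, valid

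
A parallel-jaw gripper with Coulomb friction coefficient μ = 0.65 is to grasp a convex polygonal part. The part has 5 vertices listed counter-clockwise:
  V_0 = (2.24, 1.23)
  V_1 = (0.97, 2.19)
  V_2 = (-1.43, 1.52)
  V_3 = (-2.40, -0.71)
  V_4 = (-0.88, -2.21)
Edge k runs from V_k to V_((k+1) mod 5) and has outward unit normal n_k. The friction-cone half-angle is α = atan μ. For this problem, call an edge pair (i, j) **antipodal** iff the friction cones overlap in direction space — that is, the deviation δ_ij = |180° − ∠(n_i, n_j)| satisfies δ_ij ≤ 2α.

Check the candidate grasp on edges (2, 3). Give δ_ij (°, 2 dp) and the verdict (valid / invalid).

α = atan 0.65 = 33.02°;  2α = 66.05°
edge 2: e_2 = (-0.97, -2.23);  n_2 = (-0.9170, +0.3989)
edge 3: e_3 = (+1.52, -1.50);  n_3 = (-0.7024, -0.7118)
∠(n_2, n_3) = 68.89°
δ = |180° − 68.89°| = 111.11°
111.11° > 2α = 66.05°  →  invalid

δ = 111.11°, invalid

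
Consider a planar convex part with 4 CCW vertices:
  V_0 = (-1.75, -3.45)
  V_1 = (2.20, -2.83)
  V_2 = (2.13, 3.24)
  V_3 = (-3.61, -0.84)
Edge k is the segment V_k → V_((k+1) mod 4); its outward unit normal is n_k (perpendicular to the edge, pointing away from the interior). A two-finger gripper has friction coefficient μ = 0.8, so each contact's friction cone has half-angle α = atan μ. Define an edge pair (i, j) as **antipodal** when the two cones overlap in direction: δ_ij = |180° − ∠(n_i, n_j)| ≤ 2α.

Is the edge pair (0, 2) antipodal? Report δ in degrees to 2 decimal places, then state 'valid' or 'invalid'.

α = atan 0.8 = 38.66°;  2α = 77.32°
edge 0: e_0 = (+3.95, +0.62);  n_0 = (+0.1551, -0.9879)
edge 2: e_2 = (-5.74, -4.08);  n_2 = (-0.5794, +0.8151)
∠(n_0, n_2) = 153.52°
δ = |180° − 153.52°| = 26.48°
26.48° ≤ 2α = 77.32°  →  valid

δ = 26.48°, valid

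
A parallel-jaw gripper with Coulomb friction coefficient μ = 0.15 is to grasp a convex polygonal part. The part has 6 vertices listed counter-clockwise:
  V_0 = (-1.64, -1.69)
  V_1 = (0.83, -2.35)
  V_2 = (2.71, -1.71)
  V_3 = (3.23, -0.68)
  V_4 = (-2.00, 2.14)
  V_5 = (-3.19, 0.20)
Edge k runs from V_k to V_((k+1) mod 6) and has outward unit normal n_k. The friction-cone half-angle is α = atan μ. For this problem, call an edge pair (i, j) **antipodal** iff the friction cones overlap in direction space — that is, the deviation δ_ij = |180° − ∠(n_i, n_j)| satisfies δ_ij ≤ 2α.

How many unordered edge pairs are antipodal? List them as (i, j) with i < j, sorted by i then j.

α = atan 0.15 = 8.53°;  2α = 17.06°
n_0 = (-0.2581, -0.9661)
n_1 = (+0.3223, -0.9466)
n_2 = (+0.8927, -0.4507)
n_3 = (+0.4746, +0.8802)
n_4 = (-0.8524, +0.5229)
n_5 = (-0.7732, -0.6341)
  (0,1): δ = 146.24°  ·
  (0,2): δ = 101.83°  ·
  (0,3): δ = 13.37°  ✓
  (0,4): δ = 73.44°  ·
  (0,5): δ = 144.32°  ·
  (1,2): δ = 135.59°  ·
  (1,3): δ = 47.13°  ·
  (1,4): δ = 39.68°  ·
  (1,5): δ = 110.56°  ·
  (2,3): δ = 91.55°  ·
  (2,4): δ = 4.74°  ✓
  (2,5): δ = 66.14°  ·
  (3,4): δ = 93.19°  ·
  (3,5): δ = 22.31°  ·
  (4,5): δ = 109.12°  ·
antipodal pairs: 2

count = 2; pairs: (0,3), (2,4)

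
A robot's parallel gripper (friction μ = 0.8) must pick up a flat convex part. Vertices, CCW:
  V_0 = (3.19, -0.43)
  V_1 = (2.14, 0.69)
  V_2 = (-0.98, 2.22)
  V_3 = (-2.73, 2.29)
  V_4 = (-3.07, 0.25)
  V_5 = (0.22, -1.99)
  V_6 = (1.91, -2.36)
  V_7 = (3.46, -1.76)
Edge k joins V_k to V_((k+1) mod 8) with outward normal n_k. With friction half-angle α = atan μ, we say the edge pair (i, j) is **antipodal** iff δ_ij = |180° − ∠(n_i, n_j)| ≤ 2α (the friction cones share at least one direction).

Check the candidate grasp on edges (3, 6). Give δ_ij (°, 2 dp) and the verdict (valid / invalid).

α = atan 0.8 = 38.66°;  2α = 77.32°
edge 3: e_3 = (-0.34, -2.04);  n_3 = (-0.9864, +0.1644)
edge 6: e_6 = (+1.55, +0.60);  n_6 = (+0.3610, -0.9326)
∠(n_3, n_6) = 120.62°
δ = |180° − 120.62°| = 59.38°
59.38° ≤ 2α = 77.32°  →  valid

δ = 59.38°, valid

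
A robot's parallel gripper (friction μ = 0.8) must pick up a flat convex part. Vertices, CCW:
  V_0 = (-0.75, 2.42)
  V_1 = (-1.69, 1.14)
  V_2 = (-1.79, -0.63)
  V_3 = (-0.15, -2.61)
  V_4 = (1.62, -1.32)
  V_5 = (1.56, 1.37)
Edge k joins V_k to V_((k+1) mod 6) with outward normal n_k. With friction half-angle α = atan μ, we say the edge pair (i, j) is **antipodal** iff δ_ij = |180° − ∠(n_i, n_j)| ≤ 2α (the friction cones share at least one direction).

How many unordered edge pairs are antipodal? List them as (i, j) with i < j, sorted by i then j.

α = atan 0.8 = 38.66°;  2α = 77.32°
n_0 = (-0.8060, +0.5919)
n_1 = (-0.9984, +0.0564)
n_2 = (-0.7701, -0.6379)
n_3 = (+0.5890, -0.8081)
n_4 = (+0.9998, +0.0223)
n_5 = (+0.4138, +0.9104)
  (0,1): δ = 146.94°  ·
  (0,2): δ = 104.07°  ·
  (0,3): δ = 17.62°  ✓
  (0,4): δ = 37.57°  ✓
  (0,5): δ = 101.85°  ·
  (1,2): δ = 137.13°  ·
  (1,3): δ = 50.68°  ✓
  (1,4): δ = 4.51°  ✓
  (1,5): δ = 68.79°  ✓
  (2,3): δ = 93.55°  ·
  (2,4): δ = 38.36°  ✓
  (2,5): δ = 25.92°  ✓
  (3,4): δ = 124.81°  ·
  (3,5): δ = 60.53°  ✓
  (4,5): δ = 115.72°  ·
antipodal pairs: 8

count = 8; pairs: (0,3), (0,4), (1,3), (1,4), (1,5), (2,4), (2,5), (3,5)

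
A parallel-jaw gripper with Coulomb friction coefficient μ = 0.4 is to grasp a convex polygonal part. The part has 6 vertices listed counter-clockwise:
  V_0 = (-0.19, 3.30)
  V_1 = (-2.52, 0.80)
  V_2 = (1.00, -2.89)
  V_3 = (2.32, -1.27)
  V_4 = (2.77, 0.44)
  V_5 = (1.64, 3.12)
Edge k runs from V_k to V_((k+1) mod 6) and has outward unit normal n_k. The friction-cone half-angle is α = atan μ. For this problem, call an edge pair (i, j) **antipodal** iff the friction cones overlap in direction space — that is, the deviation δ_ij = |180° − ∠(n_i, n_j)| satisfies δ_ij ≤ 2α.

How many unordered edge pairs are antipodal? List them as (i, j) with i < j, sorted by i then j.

count = 4; pairs: (0,2), (0,3), (1,4), (1,5)

α = atan 0.4 = 21.80°;  2α = 43.60°
n_0 = (-0.7315, +0.6818)
n_1 = (-0.7236, -0.6902)
n_2 = (+0.7752, -0.6317)
n_3 = (+0.9671, -0.2545)
n_4 = (+0.9214, +0.3885)
n_5 = (+0.0979, +0.9952)
  (0,1): δ = 93.37°  ·
  (0,2): δ = 3.81°  ✓
  (0,3): δ = 28.24°  ✓
  (0,4): δ = 65.85°  ·
  (0,5): δ = 127.37°  ·
  (1,2): δ = 82.82°  ·
  (1,3): δ = 58.39°  ·
  (1,4): δ = 20.79°  ✓
  (1,5): δ = 40.73°  ✓
  (2,3): δ = 155.57°  ·
  (2,4): δ = 117.96°  ·
  (2,5): δ = 56.44°  ·
  (3,4): δ = 142.39°  ·
  (3,5): δ = 80.87°  ·
  (4,5): δ = 118.48°  ·
antipodal pairs: 4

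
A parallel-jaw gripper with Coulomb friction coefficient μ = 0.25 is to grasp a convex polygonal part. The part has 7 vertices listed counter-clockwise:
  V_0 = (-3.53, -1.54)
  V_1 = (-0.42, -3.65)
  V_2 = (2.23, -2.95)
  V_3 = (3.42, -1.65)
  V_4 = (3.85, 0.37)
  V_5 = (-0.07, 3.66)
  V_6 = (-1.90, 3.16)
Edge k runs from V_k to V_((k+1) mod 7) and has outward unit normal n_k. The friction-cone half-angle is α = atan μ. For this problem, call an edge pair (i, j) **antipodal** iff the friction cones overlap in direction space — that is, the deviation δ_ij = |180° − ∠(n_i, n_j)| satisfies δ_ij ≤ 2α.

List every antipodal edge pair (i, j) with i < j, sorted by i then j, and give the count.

count = 4; pairs: (0,4), (1,5), (2,6), (3,6)

α = atan 0.25 = 14.04°;  2α = 28.07°
n_0 = (-0.5614, -0.8275)
n_1 = (+0.2554, -0.9668)
n_2 = (+0.7376, -0.6752)
n_3 = (+0.9781, -0.2082)
n_4 = (+0.6429, +0.7660)
n_5 = (-0.2636, +0.9646)
n_6 = (-0.9448, +0.3277)
  (0,1): δ = 131.05°  ·
  (0,2): δ = 98.32°  ·
  (0,3): δ = 67.86°  ·
  (0,4): δ = 5.85°  ✓
  (0,5): δ = 49.44°  ·
  (0,6): δ = 105.03°  ·
  (1,2): δ = 147.27°  ·
  (1,3): δ = 116.81°  ·
  (1,4): δ = 54.80°  ·
  (1,5): δ = 0.48°  ✓
  (1,6): δ = 56.08°  ·
  (2,3): δ = 149.55°  ·
  (2,4): δ = 87.54°  ·
  (2,5): δ = 32.25°  ·
  (2,6): δ = 23.34°  ✓
  (3,4): δ = 117.99°  ·
  (3,5): δ = 62.70°  ·
  (3,6): δ = 7.11°  ✓
  (4,5): δ = 124.71°  ·
  (4,6): δ = 69.12°  ·
  (5,6): δ = 124.41°  ·
antipodal pairs: 4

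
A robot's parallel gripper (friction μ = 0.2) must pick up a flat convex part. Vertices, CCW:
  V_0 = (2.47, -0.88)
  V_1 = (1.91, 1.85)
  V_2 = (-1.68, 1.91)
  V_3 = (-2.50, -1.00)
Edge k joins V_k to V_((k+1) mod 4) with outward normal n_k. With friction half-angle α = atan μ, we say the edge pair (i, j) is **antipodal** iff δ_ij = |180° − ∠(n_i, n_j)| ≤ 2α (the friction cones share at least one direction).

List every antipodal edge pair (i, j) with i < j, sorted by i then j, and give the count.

count = 1; pairs: (1,3)

α = atan 0.2 = 11.31°;  2α = 22.62°
n_0 = (+0.9796, +0.2009)
n_1 = (+0.0167, +0.9999)
n_2 = (-0.9625, +0.2712)
n_3 = (+0.0241, -0.9997)
  (0,1): δ = 102.55°  ·
  (0,2): δ = 27.33°  ·
  (0,3): δ = 79.79°  ·
  (1,2): δ = 104.78°  ·
  (1,3): δ = 2.34°  ✓
  (2,3): δ = 72.88°  ·
antipodal pairs: 1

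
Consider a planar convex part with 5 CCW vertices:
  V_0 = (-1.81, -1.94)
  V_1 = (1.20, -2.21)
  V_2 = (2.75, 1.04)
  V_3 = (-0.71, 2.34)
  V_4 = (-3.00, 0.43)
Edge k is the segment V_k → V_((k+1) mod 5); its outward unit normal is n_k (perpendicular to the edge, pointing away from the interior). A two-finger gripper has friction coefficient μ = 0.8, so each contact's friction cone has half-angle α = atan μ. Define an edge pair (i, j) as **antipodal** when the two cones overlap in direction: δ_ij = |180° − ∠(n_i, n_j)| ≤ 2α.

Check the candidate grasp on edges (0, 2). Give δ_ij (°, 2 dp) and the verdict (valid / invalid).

α = atan 0.8 = 38.66°;  2α = 77.32°
edge 0: e_0 = (+3.01, -0.27);  n_0 = (-0.0893, -0.9960)
edge 2: e_2 = (-3.46, +1.30);  n_2 = (+0.3517, +0.9361)
∠(n_0, n_2) = 164.53°
δ = |180° − 164.53°| = 15.47°
15.47° ≤ 2α = 77.32°  →  valid

δ = 15.47°, valid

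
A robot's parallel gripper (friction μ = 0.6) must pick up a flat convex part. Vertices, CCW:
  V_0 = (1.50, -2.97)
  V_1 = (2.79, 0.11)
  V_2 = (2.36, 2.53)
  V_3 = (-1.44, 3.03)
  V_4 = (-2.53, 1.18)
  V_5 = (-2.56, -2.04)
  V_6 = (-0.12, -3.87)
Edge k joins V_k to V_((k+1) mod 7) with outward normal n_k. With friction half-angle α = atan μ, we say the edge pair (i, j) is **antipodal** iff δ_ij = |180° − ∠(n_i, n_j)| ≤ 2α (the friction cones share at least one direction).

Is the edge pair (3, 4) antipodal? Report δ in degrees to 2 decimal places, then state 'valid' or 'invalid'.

α = atan 0.6 = 30.96°;  2α = 61.93°
edge 3: e_3 = (-1.09, -1.85);  n_3 = (-0.8616, +0.5076)
edge 4: e_4 = (-0.03, -3.22);  n_4 = (-1.0000, +0.0093)
∠(n_3, n_4) = 29.97°
δ = |180° − 29.97°| = 150.03°
150.03° > 2α = 61.93°  →  invalid

δ = 150.03°, invalid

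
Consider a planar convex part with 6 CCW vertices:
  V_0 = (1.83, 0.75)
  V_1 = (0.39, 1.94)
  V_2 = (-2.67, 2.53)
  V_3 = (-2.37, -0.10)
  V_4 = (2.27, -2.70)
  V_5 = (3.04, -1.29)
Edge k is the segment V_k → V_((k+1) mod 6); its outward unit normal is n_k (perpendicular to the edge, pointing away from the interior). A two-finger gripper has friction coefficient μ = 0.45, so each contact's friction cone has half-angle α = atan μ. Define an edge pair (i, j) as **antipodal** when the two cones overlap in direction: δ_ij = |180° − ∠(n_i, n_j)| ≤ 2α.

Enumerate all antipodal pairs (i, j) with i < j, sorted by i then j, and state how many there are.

count = 6; pairs: (0,2), (0,3), (1,3), (2,4), (2,5), (3,5)

α = atan 0.45 = 24.23°;  2α = 48.46°
n_0 = (+0.6370, +0.7708)
n_1 = (+0.1893, +0.9819)
n_2 = (-0.9936, -0.1133)
n_3 = (-0.4888, -0.8724)
n_4 = (+0.8777, -0.4793)
n_5 = (+0.8601, +0.5101)
  (0,1): δ = 151.34°  ·
  (0,2): δ = 43.92°  ✓
  (0,3): δ = 10.31°  ✓
  (0,4): δ = 100.93°  ·
  (0,5): δ = 160.24°  ·
  (1,2): δ = 72.58°  ·
  (1,3): δ = 18.35°  ✓
  (1,4): δ = 72.27°  ·
  (1,5): δ = 131.59°  ·
  (2,3): δ = 125.77°  ·
  (2,4): δ = 35.15°  ✓
  (2,5): δ = 24.17°  ✓
  (3,4): δ = 89.38°  ·
  (3,5): δ = 30.06°  ✓
  (4,5): δ = 120.69°  ·
antipodal pairs: 6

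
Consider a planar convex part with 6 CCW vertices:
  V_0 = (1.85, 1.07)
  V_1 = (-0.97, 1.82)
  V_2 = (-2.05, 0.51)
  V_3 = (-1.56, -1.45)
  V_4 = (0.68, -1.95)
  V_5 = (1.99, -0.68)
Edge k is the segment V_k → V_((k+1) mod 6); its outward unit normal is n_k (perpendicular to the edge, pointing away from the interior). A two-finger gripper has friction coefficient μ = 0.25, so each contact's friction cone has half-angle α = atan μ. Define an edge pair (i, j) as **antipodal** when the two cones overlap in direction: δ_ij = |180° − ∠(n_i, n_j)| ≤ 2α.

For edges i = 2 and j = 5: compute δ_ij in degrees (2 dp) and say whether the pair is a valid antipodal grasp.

δ = 9.46°, valid

α = atan 0.25 = 14.04°;  2α = 28.07°
edge 2: e_2 = (+0.49, -1.96);  n_2 = (-0.9701, -0.2425)
edge 5: e_5 = (-0.14, +1.75);  n_5 = (+0.9968, +0.0797)
∠(n_2, n_5) = 170.54°
δ = |180° − 170.54°| = 9.46°
9.46° ≤ 2α = 28.07°  →  valid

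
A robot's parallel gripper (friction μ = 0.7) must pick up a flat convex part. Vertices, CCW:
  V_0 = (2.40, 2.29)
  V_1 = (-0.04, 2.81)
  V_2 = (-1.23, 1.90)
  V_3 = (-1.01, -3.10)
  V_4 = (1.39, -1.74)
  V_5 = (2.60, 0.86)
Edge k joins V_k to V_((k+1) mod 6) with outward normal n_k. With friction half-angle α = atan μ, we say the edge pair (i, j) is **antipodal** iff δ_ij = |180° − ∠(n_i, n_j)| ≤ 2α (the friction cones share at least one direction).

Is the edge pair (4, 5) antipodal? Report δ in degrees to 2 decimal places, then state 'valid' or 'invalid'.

δ = 147.08°, invalid

α = atan 0.7 = 34.99°;  2α = 69.98°
edge 4: e_4 = (+1.21, +2.60);  n_4 = (+0.9066, -0.4219)
edge 5: e_5 = (-0.20, +1.43);  n_5 = (+0.9904, +0.1385)
∠(n_4, n_5) = 32.92°
δ = |180° − 32.92°| = 147.08°
147.08° > 2α = 69.98°  →  invalid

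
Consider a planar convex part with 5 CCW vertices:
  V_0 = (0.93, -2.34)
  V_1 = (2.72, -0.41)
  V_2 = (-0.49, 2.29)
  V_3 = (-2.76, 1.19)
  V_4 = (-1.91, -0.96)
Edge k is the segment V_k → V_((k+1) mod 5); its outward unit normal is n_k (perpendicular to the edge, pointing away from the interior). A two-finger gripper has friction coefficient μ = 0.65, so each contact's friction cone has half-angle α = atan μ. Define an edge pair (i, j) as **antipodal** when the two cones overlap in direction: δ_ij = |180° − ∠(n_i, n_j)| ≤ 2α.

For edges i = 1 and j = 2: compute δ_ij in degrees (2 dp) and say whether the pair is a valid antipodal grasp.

α = atan 0.65 = 33.02°;  2α = 66.05°
edge 1: e_1 = (-3.21, +2.70);  n_1 = (+0.6437, +0.7653)
edge 2: e_2 = (-2.27, -1.10);  n_2 = (-0.4361, +0.8999)
∠(n_1, n_2) = 65.92°
δ = |180° − 65.92°| = 114.08°
114.08° > 2α = 66.05°  →  invalid

δ = 114.08°, invalid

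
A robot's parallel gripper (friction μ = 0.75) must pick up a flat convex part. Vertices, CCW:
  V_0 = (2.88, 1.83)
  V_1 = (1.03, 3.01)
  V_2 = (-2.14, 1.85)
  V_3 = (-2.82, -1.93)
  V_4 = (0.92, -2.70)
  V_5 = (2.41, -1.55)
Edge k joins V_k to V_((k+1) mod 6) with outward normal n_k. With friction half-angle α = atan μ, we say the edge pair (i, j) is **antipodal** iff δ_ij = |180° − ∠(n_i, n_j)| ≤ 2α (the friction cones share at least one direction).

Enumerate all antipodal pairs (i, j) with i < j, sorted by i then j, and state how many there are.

α = atan 0.75 = 36.87°;  2α = 73.74°
n_0 = (+0.5378, +0.8431)
n_1 = (-0.3436, +0.9391)
n_2 = (-0.9842, +0.1771)
n_3 = (-0.2017, -0.9795)
n_4 = (+0.6110, -0.7916)
n_5 = (+0.9905, -0.1377)
  (0,1): δ = 127.37°  ·
  (0,2): δ = 67.67°  ✓
  (0,3): δ = 20.90°  ✓
  (0,4): δ = 70.19°  ✓
  (0,5): δ = 114.61°  ·
  (1,2): δ = 120.30°  ·
  (1,3): δ = 31.73°  ✓
  (1,4): δ = 17.56°  ✓
  (1,5): δ = 61.98°  ✓
  (2,3): δ = 91.44°  ·
  (2,4): δ = 42.14°  ✓
  (2,5): δ = 2.28°  ✓
  (3,4): δ = 130.70°  ·
  (3,5): δ = 86.28°  ·
  (4,5): δ = 135.58°  ·
antipodal pairs: 8

count = 8; pairs: (0,2), (0,3), (0,4), (1,3), (1,4), (1,5), (2,4), (2,5)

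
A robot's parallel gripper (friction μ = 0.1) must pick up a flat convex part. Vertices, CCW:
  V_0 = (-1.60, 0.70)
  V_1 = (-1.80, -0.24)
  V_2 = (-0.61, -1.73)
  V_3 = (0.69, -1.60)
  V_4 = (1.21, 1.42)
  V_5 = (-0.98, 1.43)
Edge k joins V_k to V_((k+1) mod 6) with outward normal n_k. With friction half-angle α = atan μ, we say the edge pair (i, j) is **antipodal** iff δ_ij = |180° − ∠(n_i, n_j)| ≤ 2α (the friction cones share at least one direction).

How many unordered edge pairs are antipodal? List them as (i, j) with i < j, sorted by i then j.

α = atan 0.1 = 5.71°;  2α = 11.42°
n_0 = (-0.9781, +0.2081)
n_1 = (-0.7814, -0.6241)
n_2 = (+0.0995, -0.9950)
n_3 = (+0.9855, -0.1697)
n_4 = (+0.0046, +1.0000)
n_5 = (-0.7622, +0.6473)
  (0,1): δ = 129.38°  ·
  (0,2): δ = 72.28°  ·
  (0,3): δ = 2.24°  ✓
  (0,4): δ = 101.75°  ·
  (0,5): δ = 151.67°  ·
  (1,2): δ = 122.90°  ·
  (1,3): δ = 48.38°  ·
  (1,4): δ = 51.13°  ·
  (1,5): δ = 101.05°  ·
  (2,3): δ = 105.48°  ·
  (2,4): δ = 5.97°  ✓
  (2,5): δ = 43.95°  ·
  (3,4): δ = 80.49°  ·
  (3,5): δ = 30.57°  ·
  (4,5): δ = 130.08°  ·
antipodal pairs: 2

count = 2; pairs: (0,3), (2,4)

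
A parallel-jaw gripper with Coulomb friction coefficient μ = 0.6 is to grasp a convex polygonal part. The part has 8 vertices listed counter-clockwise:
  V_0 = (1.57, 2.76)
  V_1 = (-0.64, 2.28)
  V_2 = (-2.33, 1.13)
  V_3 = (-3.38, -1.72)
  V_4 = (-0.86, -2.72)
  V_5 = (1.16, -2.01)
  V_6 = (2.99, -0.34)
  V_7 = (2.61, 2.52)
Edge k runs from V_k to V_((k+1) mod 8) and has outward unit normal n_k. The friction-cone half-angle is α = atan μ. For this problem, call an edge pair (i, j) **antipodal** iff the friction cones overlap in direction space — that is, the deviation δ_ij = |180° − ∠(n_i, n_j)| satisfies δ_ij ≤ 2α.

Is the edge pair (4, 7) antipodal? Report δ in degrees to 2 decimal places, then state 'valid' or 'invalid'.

α = atan 0.6 = 30.96°;  2α = 61.93°
edge 4: e_4 = (+2.02, +0.71);  n_4 = (+0.3316, -0.9434)
edge 7: e_7 = (-1.04, +0.24);  n_7 = (+0.2249, +0.9744)
∠(n_4, n_7) = 147.64°
δ = |180° − 147.64°| = 32.36°
32.36° ≤ 2α = 61.93°  →  valid

δ = 32.36°, valid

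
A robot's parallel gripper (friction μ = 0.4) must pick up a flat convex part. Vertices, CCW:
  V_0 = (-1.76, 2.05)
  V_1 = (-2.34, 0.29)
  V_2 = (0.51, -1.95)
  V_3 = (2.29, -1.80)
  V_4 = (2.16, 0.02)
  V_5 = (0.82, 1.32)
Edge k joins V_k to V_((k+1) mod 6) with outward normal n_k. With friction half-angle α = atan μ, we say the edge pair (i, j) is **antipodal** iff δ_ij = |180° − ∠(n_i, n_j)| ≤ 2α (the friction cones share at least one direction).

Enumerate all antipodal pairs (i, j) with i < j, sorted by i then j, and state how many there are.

count = 4; pairs: (0,3), (1,4), (1,5), (2,5)

α = atan 0.4 = 21.80°;  2α = 43.60°
n_0 = (-0.9498, +0.3130)
n_1 = (-0.6179, -0.7862)
n_2 = (+0.0840, -0.9965)
n_3 = (+0.9975, +0.0712)
n_4 = (+0.6963, +0.7177)
n_5 = (+0.2723, +0.9622)
  (0,1): δ = 109.93°  ·
  (0,2): δ = 66.94°  ·
  (0,3): δ = 22.33°  ✓
  (0,4): δ = 64.11°  ·
  (0,5): δ = 92.44°  ·
  (1,2): δ = 137.02°  ·
  (1,3): δ = 47.75°  ·
  (1,4): δ = 5.97°  ✓
  (1,5): δ = 22.37°  ✓
  (2,3): δ = 90.73°  ·
  (2,4): δ = 48.95°  ·
  (2,5): δ = 20.62°  ✓
  (3,4): δ = 138.22°  ·
  (3,5): δ = 109.88°  ·
  (4,5): δ = 151.67°  ·
antipodal pairs: 4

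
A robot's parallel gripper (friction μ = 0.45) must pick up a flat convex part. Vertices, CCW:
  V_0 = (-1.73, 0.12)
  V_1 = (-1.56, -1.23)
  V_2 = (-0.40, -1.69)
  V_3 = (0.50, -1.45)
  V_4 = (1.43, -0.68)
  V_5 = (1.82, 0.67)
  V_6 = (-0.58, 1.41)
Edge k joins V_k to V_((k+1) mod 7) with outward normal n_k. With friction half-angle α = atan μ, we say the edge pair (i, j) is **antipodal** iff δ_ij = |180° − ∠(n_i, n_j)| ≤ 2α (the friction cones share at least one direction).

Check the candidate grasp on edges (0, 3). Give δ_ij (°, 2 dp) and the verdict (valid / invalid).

α = atan 0.45 = 24.23°;  2α = 48.46°
edge 0: e_0 = (+0.17, -1.35);  n_0 = (-0.9922, -0.1249)
edge 3: e_3 = (+0.93, +0.77);  n_3 = (+0.6377, -0.7703)
∠(n_0, n_3) = 122.45°
δ = |180° − 122.45°| = 57.55°
57.55° > 2α = 48.46°  →  invalid

δ = 57.55°, invalid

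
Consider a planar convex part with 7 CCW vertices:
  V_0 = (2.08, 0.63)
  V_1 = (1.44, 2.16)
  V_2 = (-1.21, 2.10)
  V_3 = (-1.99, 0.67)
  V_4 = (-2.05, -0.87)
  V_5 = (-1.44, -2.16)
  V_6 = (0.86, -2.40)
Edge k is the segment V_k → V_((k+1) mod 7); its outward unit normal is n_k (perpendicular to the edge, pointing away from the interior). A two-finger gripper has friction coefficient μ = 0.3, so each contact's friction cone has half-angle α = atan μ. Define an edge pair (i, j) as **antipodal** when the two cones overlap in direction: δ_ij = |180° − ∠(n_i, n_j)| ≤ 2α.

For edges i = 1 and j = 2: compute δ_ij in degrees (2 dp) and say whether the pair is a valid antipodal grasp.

δ = 119.91°, invalid

α = atan 0.3 = 16.70°;  2α = 33.40°
edge 1: e_1 = (-2.65, -0.06);  n_1 = (-0.0226, +0.9997)
edge 2: e_2 = (-0.78, -1.43);  n_2 = (-0.8779, +0.4789)
∠(n_1, n_2) = 60.09°
δ = |180° − 60.09°| = 119.91°
119.91° > 2α = 33.40°  →  invalid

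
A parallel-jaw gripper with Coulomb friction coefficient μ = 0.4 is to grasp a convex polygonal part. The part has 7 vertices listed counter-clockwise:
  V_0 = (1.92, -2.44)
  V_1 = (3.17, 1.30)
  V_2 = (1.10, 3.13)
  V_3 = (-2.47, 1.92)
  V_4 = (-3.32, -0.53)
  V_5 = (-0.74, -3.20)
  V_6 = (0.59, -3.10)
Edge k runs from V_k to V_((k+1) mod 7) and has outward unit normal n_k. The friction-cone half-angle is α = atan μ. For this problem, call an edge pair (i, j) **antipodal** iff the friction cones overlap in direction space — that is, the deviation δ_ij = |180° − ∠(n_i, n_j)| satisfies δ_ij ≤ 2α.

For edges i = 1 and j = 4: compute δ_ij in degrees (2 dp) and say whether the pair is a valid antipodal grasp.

α = atan 0.4 = 21.80°;  2α = 43.60°
edge 1: e_1 = (-2.07, +1.83);  n_1 = (+0.6623, +0.7492)
edge 4: e_4 = (+2.58, -2.67);  n_4 = (-0.7191, -0.6949)
∠(n_1, n_4) = 175.50°
δ = |180° − 175.50°| = 4.50°
4.50° ≤ 2α = 43.60°  →  valid

δ = 4.50°, valid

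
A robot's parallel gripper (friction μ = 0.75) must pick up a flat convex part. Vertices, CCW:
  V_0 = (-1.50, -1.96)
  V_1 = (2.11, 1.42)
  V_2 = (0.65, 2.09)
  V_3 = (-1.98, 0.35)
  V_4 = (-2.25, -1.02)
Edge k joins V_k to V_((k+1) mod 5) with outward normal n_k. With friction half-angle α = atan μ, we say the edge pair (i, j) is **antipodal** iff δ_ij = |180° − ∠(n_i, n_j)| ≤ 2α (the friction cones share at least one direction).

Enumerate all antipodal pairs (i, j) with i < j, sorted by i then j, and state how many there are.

α = atan 0.75 = 36.87°;  2α = 73.74°
n_0 = (+0.6835, -0.7300)
n_1 = (+0.4171, +0.9089)
n_2 = (-0.5518, +0.8340)
n_3 = (-0.9811, +0.1934)
n_4 = (-0.7817, -0.6237)
  (0,1): δ = 67.77°  ✓
  (0,2): δ = 9.63°  ✓
  (0,3): δ = 35.74°  ✓
  (0,4): δ = 85.47°  ·
  (1,2): δ = 121.86°  ·
  (1,3): δ = 76.50°  ·
  (1,4): δ = 26.76°  ✓
  (2,3): δ = 134.64°  ·
  (2,4): δ = 84.90°  ·
  (3,4): δ = 130.27°  ·
antipodal pairs: 4

count = 4; pairs: (0,1), (0,2), (0,3), (1,4)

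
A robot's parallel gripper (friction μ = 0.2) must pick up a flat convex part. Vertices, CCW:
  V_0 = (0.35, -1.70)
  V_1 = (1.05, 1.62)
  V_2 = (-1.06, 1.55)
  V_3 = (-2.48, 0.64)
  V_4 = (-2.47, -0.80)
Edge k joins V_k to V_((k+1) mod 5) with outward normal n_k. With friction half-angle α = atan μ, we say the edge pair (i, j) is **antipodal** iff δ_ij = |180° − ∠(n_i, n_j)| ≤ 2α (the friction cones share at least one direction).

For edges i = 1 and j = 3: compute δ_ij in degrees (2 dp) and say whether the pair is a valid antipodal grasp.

α = atan 0.2 = 11.31°;  2α = 22.62°
edge 1: e_1 = (-2.11, -0.07);  n_1 = (-0.0332, +0.9995)
edge 3: e_3 = (+0.01, -1.44);  n_3 = (-1.0000, -0.0069)
∠(n_1, n_3) = 88.50°
δ = |180° − 88.50°| = 91.50°
91.50° > 2α = 22.62°  →  invalid

δ = 91.50°, invalid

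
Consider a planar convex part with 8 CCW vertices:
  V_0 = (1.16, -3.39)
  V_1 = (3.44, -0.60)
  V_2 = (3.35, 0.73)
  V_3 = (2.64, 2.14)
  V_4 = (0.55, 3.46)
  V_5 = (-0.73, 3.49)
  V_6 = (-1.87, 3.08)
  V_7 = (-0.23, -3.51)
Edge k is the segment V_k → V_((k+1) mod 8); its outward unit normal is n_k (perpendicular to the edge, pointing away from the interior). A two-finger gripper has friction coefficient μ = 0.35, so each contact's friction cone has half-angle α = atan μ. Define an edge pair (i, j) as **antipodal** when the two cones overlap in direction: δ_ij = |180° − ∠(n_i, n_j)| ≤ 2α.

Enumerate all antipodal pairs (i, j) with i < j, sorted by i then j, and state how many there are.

count = 6; pairs: (0,5), (1,6), (2,6), (3,7), (4,7), (5,7)

α = atan 0.35 = 19.29°;  2α = 38.58°
n_0 = (+0.7743, -0.6328)
n_1 = (+0.9977, +0.0675)
n_2 = (+0.8932, +0.4497)
n_3 = (+0.5340, +0.8455)
n_4 = (+0.0234, +0.9997)
n_5 = (-0.3384, +0.9410)
n_6 = (-0.9704, -0.2415)
n_7 = (+0.0860, -0.9963)
  (0,1): δ = 136.87°  ·
  (0,2): δ = 114.02°  ·
  (0,3): δ = 83.02°  ·
  (0,4): δ = 52.09°  ·
  (0,5): δ = 30.96°  ✓
  (0,6): δ = 53.23°  ·
  (0,7): δ = 134.19°  ·
  (1,2): δ = 157.14°  ·
  (1,3): δ = 126.15°  ·
  (1,4): δ = 95.21°  ·
  (1,5): δ = 74.09°  ·
  (1,6): δ = 10.10°  ✓
  (1,7): δ = 91.06°  ·
  (2,3): δ = 149.00°  ·
  (2,4): δ = 118.07°  ·
  (2,5): δ = 96.95°  ·
  (2,6): δ = 12.75°  ✓
  (2,7): δ = 68.21°  ·
  (3,4): δ = 149.07°  ·
  (3,5): δ = 127.94°  ·
  (3,6): δ = 43.75°  ·
  (3,7): δ = 37.21°  ✓
  (4,5): δ = 158.88°  ·
  (4,6): δ = 74.68°  ·
  (4,7): δ = 6.28°  ✓
  (5,6): δ = 95.81°  ·
  (5,7): δ = 14.85°  ✓
  (6,7): δ = 99.04°  ·
antipodal pairs: 6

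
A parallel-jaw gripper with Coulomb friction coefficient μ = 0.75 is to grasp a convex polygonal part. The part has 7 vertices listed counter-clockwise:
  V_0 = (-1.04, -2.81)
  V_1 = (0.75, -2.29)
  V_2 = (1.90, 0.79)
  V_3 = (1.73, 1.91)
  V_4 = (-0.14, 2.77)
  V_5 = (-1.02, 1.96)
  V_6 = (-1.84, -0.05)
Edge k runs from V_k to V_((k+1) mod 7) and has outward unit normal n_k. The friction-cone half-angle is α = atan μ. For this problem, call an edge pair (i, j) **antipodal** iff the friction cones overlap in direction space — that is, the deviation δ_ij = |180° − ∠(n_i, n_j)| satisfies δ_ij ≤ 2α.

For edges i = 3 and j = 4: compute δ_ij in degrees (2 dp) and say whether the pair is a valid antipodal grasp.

δ = 112.67°, invalid

α = atan 0.75 = 36.87°;  2α = 73.74°
edge 3: e_3 = (-1.87, +0.86);  n_3 = (+0.4178, +0.9085)
edge 4: e_4 = (-0.88, -0.81);  n_4 = (-0.6772, +0.7358)
∠(n_3, n_4) = 67.33°
δ = |180° − 67.33°| = 112.67°
112.67° > 2α = 73.74°  →  invalid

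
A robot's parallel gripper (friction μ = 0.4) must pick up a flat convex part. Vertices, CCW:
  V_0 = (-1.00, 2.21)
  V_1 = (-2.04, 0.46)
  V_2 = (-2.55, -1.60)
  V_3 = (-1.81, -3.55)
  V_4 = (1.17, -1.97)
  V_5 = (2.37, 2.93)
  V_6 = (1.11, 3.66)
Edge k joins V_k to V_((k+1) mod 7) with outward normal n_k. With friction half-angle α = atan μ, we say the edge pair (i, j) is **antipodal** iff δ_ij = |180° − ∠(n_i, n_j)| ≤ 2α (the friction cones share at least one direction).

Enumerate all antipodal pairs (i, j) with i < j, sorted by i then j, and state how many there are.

α = atan 0.4 = 21.80°;  2α = 43.60°
n_0 = (-0.8597, +0.5109)
n_1 = (-0.9707, +0.2403)
n_2 = (-0.9349, -0.3548)
n_3 = (+0.4684, -0.8835)
n_4 = (+0.9713, -0.2379)
n_5 = (+0.5013, +0.8653)
n_6 = (-0.5664, +0.8242)
  (0,1): δ = 163.18°  ·
  (0,2): δ = 128.50°  ·
  (0,3): δ = 31.34°  ✓
  (0,4): δ = 16.96°  ✓
  (0,5): δ = 90.64°  ·
  (0,6): δ = 155.22°  ·
  (1,2): δ = 145.31°  ·
  (1,3): δ = 48.16°  ·
  (1,4): δ = 0.14°  ✓
  (1,5): δ = 73.82°  ·
  (1,6): δ = 138.40°  ·
  (2,3): δ = 82.85°  ·
  (2,4): δ = 34.54°  ✓
  (2,5): δ = 39.13°  ✓
  (2,6): δ = 103.72°  ·
  (3,4): δ = 131.69°  ·
  (3,5): δ = 58.02°  ·
  (3,6): δ = 6.56°  ✓
  (4,5): δ = 106.33°  ·
  (4,6): δ = 41.74°  ✓
  (5,6): δ = 115.42°  ·
antipodal pairs: 7

count = 7; pairs: (0,3), (0,4), (1,4), (2,4), (2,5), (3,6), (4,6)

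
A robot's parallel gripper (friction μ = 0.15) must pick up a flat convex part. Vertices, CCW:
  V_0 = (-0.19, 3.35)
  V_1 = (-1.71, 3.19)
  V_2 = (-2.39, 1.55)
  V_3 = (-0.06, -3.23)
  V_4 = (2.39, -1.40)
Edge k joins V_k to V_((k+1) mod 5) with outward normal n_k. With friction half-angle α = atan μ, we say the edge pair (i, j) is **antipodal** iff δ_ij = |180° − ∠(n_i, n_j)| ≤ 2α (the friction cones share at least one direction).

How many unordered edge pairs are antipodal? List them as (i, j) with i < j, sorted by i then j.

count = 1; pairs: (2,4)

α = atan 0.15 = 8.53°;  2α = 17.06°
n_0 = (-0.1047, +0.9945)
n_1 = (-0.9237, +0.3830)
n_2 = (-0.8989, -0.4382)
n_3 = (+0.5984, -0.8012)
n_4 = (+0.8787, +0.4773)
  (0,1): δ = 118.53°  ·
  (0,2): δ = 70.02°  ·
  (0,3): δ = 30.75°  ·
  (0,4): δ = 112.50°  ·
  (1,2): δ = 131.49°  ·
  (1,3): δ = 30.72°  ·
  (1,4): δ = 51.03°  ·
  (2,3): δ = 79.23°  ·
  (2,4): δ = 2.52°  ✓
  (3,4): δ = 98.25°  ·
antipodal pairs: 1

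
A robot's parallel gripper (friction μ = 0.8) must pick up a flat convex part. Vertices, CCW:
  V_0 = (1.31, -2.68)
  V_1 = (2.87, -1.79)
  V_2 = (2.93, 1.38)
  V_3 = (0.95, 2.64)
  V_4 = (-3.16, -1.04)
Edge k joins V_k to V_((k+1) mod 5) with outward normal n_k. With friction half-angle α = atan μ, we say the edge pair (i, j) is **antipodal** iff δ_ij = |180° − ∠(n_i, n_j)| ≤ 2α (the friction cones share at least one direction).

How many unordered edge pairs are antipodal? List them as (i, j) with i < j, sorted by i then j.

count = 6; pairs: (0,2), (0,3), (1,3), (1,4), (2,4), (3,4)

α = atan 0.8 = 38.66°;  2α = 77.32°
n_0 = (+0.4955, -0.8686)
n_1 = (+0.9998, -0.0189)
n_2 = (+0.5369, +0.8437)
n_3 = (-0.6671, +0.7450)
n_4 = (-0.3444, -0.9388)
  (0,1): δ = 120.79°  ·
  (0,2): δ = 62.18°  ✓
  (0,3): δ = 12.14°  ✓
  (0,4): δ = 130.15°  ·
  (1,2): δ = 121.39°  ·
  (1,3): δ = 47.08°  ✓
  (1,4): δ = 70.94°  ✓
  (2,3): δ = 105.69°  ·
  (2,4): δ = 12.32°  ✓
  (3,4): δ = 61.99°  ✓
antipodal pairs: 6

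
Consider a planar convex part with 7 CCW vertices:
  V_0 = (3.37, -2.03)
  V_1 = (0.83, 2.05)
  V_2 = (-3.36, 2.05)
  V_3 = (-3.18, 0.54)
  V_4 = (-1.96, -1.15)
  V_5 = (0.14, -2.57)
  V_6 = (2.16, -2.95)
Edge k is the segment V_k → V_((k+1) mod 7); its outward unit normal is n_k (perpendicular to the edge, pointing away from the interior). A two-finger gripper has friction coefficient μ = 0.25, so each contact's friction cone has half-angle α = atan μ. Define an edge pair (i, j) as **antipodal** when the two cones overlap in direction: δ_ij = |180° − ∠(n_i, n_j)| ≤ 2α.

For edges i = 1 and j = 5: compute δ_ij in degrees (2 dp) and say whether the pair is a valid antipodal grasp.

δ = 10.65°, valid

α = atan 0.25 = 14.04°;  2α = 28.07°
edge 1: e_1 = (-4.19, +0.00);  n_1 = (+0.0000, +1.0000)
edge 5: e_5 = (+2.02, -0.38);  n_5 = (-0.1849, -0.9828)
∠(n_1, n_5) = 169.35°
δ = |180° − 169.35°| = 10.65°
10.65° ≤ 2α = 28.07°  →  valid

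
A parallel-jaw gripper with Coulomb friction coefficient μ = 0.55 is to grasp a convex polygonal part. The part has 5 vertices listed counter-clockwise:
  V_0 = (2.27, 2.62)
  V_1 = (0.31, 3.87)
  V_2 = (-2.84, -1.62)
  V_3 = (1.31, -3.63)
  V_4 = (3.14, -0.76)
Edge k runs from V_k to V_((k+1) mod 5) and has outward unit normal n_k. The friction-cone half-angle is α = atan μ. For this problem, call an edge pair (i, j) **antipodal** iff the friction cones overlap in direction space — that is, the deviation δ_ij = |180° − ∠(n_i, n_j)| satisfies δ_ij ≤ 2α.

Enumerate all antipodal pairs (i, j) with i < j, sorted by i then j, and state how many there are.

α = atan 0.55 = 28.81°;  2α = 57.62°
n_0 = (+0.5377, +0.8431)
n_1 = (-0.8674, +0.4977)
n_2 = (-0.4359, -0.9000)
n_3 = (+0.8432, -0.5376)
n_4 = (+0.9684, +0.2493)
  (0,1): δ = 87.32°  ·
  (0,2): δ = 6.69°  ✓
  (0,3): δ = 90.01°  ·
  (0,4): δ = 136.96°  ·
  (1,2): δ = 86.00°  ·
  (1,3): δ = 2.68°  ✓
  (1,4): δ = 44.28°  ✓
  (2,3): δ = 96.68°  ·
  (2,4): δ = 49.72°  ✓
  (3,4): δ = 133.04°  ·
antipodal pairs: 4

count = 4; pairs: (0,2), (1,3), (1,4), (2,4)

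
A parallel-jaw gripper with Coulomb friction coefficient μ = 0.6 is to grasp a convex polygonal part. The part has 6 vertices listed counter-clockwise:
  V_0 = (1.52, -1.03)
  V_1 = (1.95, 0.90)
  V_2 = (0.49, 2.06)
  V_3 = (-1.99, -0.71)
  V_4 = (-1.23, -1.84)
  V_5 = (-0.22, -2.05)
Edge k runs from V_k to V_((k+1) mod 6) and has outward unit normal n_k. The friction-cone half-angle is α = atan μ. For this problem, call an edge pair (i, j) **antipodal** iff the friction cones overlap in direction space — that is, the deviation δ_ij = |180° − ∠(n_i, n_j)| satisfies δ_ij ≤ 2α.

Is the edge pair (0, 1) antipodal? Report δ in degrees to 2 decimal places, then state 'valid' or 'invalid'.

α = atan 0.6 = 30.96°;  2α = 61.93°
edge 0: e_0 = (+0.43, +1.93);  n_0 = (+0.9761, -0.2175)
edge 1: e_1 = (-1.46, +1.16);  n_1 = (+0.6221, +0.7830)
∠(n_0, n_1) = 64.09°
δ = |180° − 64.09°| = 115.91°
115.91° > 2α = 61.93°  →  invalid

δ = 115.91°, invalid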